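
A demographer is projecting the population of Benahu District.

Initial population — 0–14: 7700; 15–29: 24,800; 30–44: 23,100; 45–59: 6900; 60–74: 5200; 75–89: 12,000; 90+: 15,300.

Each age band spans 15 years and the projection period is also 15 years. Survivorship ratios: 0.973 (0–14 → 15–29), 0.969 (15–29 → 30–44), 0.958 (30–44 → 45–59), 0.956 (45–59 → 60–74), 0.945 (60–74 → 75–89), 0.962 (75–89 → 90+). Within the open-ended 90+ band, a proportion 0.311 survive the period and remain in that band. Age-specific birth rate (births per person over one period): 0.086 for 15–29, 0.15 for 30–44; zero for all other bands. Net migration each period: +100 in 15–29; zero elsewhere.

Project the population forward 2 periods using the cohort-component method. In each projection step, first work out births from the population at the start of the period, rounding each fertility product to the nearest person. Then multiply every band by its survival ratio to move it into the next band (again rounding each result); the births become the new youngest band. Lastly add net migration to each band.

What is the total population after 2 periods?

Call the bands 1 to 7, youngest first.
Period 1:
Births: 24800 * 0.086 = 2133, 23100 * 0.15 = 3465 → 5598
Band 2: 7700 * 0.973 = 7492
Band 3: 24800 * 0.969 = 24031
Band 4: 23100 * 0.958 = 22130
Band 5: 6900 * 0.956 = 6596
Band 6: 5200 * 0.945 = 4914
Band 7: 12000 * 0.962 + 15300 * 0.311 = 11544 + 4758 = 16302
Net migration: Band 2 + 100 → 7592
→ [5598, 7592, 24031, 22130, 6596, 4914, 16302]
Period 2:
Births: 7592 * 0.086 = 653, 24031 * 0.15 = 3605 → 4258
Band 2: 5598 * 0.973 = 5447
Band 3: 7592 * 0.969 = 7357
Band 4: 24031 * 0.958 = 23022
Band 5: 22130 * 0.956 = 21156
Band 6: 6596 * 0.945 = 6233
Band 7: 4914 * 0.962 + 16302 * 0.311 = 4727 + 5070 = 9797
Net migration: Band 2 + 100 → 5547
→ [4258, 5547, 7357, 23022, 21156, 6233, 9797]
Total after period 2: 4258 + 5547 + 7357 + 23022 + 21156 + 6233 + 9797 = 77370

77370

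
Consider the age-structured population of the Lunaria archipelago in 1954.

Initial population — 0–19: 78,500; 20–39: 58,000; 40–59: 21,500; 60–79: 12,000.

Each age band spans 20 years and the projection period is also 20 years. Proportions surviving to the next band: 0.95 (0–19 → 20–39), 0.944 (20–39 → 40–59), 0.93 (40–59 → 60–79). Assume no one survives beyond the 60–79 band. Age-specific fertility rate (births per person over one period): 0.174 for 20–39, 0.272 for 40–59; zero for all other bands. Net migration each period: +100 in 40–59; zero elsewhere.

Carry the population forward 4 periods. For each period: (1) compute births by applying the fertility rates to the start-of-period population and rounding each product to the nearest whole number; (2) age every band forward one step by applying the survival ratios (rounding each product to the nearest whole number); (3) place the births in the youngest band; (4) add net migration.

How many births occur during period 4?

(Groups numbered youngest = 1 to oldest = 4.)
— Period 1 —
Births: 58000 × 0.174 = 10092, 21500 × 0.272 = 5848 → 15940
Group 2: 78500 × 0.95 = 74575
Group 3: 58000 × 0.944 = 54752
Group 4: 21500 × 0.93 = 19995
Net migration: Group 3 + 100 → 54852
Giving 15940 / 74575 / 54852 / 19995.
— Period 2 —
Births: 74575 × 0.174 = 12976, 54852 × 0.272 = 14920 → 27896
Group 2: 15940 × 0.95 = 15143
Group 3: 74575 × 0.944 = 70399
Group 4: 54852 × 0.93 = 51012
Net migration: Group 3 + 100 → 70499
Giving 27896 / 15143 / 70499 / 51012.
— Period 3 —
Births: 15143 × 0.174 = 2635, 70499 × 0.272 = 19176 → 21811
Group 2: 27896 × 0.95 = 26501
Group 3: 15143 × 0.944 = 14295
Group 4: 70499 × 0.93 = 65564
Net migration: Group 3 + 100 → 14395
Giving 21811 / 26501 / 14395 / 65564.
— Period 4 —
Births: 26501 × 0.174 = 4611, 14395 × 0.272 = 3915 → 8526
Group 2: 21811 × 0.95 = 20720
Group 3: 26501 × 0.944 = 25017
Group 4: 14395 × 0.93 = 13387
Net migration: Group 3 + 100 → 25117
Giving 8526 / 20720 / 25117 / 13387.

8526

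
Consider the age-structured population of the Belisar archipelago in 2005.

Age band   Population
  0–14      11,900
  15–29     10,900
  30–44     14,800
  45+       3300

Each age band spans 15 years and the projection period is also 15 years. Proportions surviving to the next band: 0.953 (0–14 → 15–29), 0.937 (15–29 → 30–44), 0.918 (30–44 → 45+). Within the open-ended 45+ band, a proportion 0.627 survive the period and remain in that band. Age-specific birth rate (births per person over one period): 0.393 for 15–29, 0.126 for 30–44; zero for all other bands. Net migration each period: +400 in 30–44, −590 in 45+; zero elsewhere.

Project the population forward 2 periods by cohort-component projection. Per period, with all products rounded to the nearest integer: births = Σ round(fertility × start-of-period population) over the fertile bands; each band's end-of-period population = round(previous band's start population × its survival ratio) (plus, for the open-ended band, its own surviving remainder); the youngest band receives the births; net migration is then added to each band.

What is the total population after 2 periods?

Let group 1 be 0–14 through group 4 = 45+.
— Period 1 —
Births: 10900 * 0.393 = 4284 ; 14800 * 0.126 = 1865 — total 6149
Group 2: 11900 * 0.953 = 11341
Group 3: 10900 * 0.937 = 10213
Group 4: 14800 * 0.918 + 3300 * 0.627 = 13586 + 2069 = 15655
Net migration: Group 3 + 400 → 10613; Group 4 − 590 → 15065
End of period: [6149, 11341, 10613, 15065]
— Period 2 —
Births: 11341 * 0.393 = 4457 ; 10613 * 0.126 = 1337 — total 5794
Group 2: 6149 * 0.953 = 5860
Group 3: 11341 * 0.937 = 10627
Group 4: 10613 * 0.918 + 15065 * 0.627 = 9743 + 9446 = 19189
Net migration: Group 3 + 400 → 11027; Group 4 − 590 → 18599
End of period: [5794, 5860, 11027, 18599]
Total after period 2: 5794 + 5860 + 11027 + 18599 = 41280

41280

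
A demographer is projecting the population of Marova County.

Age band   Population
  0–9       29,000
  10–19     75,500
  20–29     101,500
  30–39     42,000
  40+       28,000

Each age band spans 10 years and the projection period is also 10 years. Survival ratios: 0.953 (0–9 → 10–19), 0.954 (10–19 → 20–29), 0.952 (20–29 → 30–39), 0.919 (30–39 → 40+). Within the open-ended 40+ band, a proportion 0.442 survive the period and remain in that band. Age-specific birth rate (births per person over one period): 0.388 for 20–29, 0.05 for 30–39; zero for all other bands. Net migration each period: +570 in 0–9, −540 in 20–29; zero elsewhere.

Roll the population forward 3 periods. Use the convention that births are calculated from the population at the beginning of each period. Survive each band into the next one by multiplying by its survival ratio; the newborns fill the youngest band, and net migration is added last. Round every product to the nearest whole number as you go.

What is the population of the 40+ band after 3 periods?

111752

Let group 1 be 0–9 through group 5 = 40+.
After projecting period 1:
Births: 101500 × 0.388 = 39382  |  42000 × 0.05 = 2100 — total 41482
Group 2: 29000 × 0.953 = 27637
Group 3: 75500 × 0.954 = 72027
Group 4: 101500 × 0.952 = 96628
Group 5: 42000 × 0.919 + 28000 × 0.442 = 38598 + 12376 = 50974
Net migration: Group 1 + 570 → 42052; Group 3 − 540 → 71487
Population now: 0–9=42052, 10–19=27637, 20–29=71487, 30–39=96628, 40+=50974
After projecting period 2:
Births: 71487 × 0.388 = 27737  |  96628 × 0.05 = 4831 — total 32568
Group 2: 42052 × 0.953 = 40076
Group 3: 27637 × 0.954 = 26366
Group 4: 71487 × 0.952 = 68056
Group 5: 96628 × 0.919 + 50974 × 0.442 = 88801 + 22531 = 111332
Net migration: Group 1 + 570 → 33138; Group 3 − 540 → 25826
Population now: 0–9=33138, 10–19=40076, 20–29=25826, 30–39=68056, 40+=111332
After projecting period 3:
Births: 25826 × 0.388 = 10020  |  68056 × 0.05 = 3403 — total 13423
Group 2: 33138 × 0.953 = 31581
Group 3: 40076 × 0.954 = 38233
Group 4: 25826 × 0.952 = 24586
Group 5: 68056 × 0.919 + 111332 × 0.442 = 62543 + 49209 = 111752
Net migration: Group 1 + 570 → 13993; Group 3 − 540 → 37693
Population now: 0–9=13993, 10–19=31581, 20–29=37693, 30–39=24586, 40+=111752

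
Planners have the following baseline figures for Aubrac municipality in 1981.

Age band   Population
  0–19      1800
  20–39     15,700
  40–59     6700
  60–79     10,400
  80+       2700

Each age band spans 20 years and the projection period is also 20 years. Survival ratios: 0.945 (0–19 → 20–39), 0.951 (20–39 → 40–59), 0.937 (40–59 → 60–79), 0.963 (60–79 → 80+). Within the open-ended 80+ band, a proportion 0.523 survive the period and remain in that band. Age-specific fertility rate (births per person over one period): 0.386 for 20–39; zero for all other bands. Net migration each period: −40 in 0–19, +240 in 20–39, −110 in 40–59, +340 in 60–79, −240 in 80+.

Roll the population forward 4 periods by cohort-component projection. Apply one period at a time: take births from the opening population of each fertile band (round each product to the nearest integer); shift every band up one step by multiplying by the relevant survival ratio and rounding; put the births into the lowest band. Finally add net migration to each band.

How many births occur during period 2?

749

Period 1:
Births: 15700 * 0.386 = 6060
20–39: 1800 * 0.945 = 1701
40–59: 15700 * 0.951 = 14931
60–79: 6700 * 0.937 = 6278
80+: 10400 * 0.963 + 2700 * 0.523 = 10015 + 1412 = 11427
Net migration: 0–19 − 40 → 6020; 20–39 + 240 → 1941; 40–59 − 110 → 14821; 60–79 + 340 → 6618; 80+ − 240 → 11187
Population now: 0–19=6020, 20–39=1941, 40–59=14821, 60–79=6618, 80+=11187
Period 2:
Births: 1941 * 0.386 = 749
20–39: 6020 * 0.945 = 5689
40–59: 1941 * 0.951 = 1846
60–79: 14821 * 0.937 = 13887
80+: 6618 * 0.963 + 11187 * 0.523 = 6373 + 5851 = 12224
Net migration: 0–19 − 40 → 709; 20–39 + 240 → 5929; 40–59 − 110 → 1736; 60–79 + 340 → 14227; 80+ − 240 → 11984
Population now: 0–19=709, 20–39=5929, 40–59=1736, 60–79=14227, 80+=11984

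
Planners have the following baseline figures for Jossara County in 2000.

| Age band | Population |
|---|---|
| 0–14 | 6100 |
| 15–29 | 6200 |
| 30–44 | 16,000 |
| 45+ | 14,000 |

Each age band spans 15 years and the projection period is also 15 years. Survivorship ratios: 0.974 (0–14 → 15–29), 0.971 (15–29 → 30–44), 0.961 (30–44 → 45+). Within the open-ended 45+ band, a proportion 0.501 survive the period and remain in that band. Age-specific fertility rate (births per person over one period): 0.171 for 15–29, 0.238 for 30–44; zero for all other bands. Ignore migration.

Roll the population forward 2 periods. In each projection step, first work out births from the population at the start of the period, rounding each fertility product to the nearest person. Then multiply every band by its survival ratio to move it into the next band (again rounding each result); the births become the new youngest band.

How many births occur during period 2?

2449

Let group 1 be 0–14 through group 4 = 45+.
After projecting period 1:
Births: 6200 * 0.171 = 1060 ; 16000 * 0.238 = 3808 → 4868
Group 2: 6100 * 0.974 = 5941
Group 3: 6200 * 0.971 = 6020
Group 4: 16000 * 0.961 + 14000 * 0.501 = 15376 + 7014 = 22390
→ [4868, 5941, 6020, 22390]
After projecting period 2:
Births: 5941 * 0.171 = 1016 ; 6020 * 0.238 = 1433 → 2449
Group 2: 4868 * 0.974 = 4741
Group 3: 5941 * 0.971 = 5769
Group 4: 6020 * 0.961 + 22390 * 0.501 = 5785 + 11217 = 17002
→ [2449, 4741, 5769, 17002]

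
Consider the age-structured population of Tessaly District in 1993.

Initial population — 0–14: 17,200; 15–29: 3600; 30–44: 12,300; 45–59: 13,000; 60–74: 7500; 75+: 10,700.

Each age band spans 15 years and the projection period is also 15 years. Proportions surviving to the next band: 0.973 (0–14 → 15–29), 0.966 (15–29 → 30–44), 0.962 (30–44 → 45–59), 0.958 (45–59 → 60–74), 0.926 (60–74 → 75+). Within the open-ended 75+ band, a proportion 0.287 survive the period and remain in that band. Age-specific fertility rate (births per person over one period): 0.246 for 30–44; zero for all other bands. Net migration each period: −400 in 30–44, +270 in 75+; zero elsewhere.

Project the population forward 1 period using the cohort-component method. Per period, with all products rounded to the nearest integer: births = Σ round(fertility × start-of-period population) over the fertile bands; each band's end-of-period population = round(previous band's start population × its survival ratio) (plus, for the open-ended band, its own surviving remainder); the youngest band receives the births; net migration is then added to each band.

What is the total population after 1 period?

— Period 1 —
Births: 12300 × 0.246 = 3026
15–29: 17200 × 0.973 = 16736
30–44: 3600 × 0.966 = 3478
45–59: 12300 × 0.962 = 11833
60–74: 13000 × 0.958 = 12454
75+: 7500 × 0.926 + 10700 × 0.287 = 6945 + 3071 = 10016
Net migration: 30–44 − 400 → 3078; 75+ + 270 → 10286
Population now: 0–14=3026, 15–29=16736, 30–44=3078, 45–59=11833, 60–74=12454, 75+=10286
Total after period 1: 3026 + 16736 + 3078 + 11833 + 12454 + 10286 = 57413

57413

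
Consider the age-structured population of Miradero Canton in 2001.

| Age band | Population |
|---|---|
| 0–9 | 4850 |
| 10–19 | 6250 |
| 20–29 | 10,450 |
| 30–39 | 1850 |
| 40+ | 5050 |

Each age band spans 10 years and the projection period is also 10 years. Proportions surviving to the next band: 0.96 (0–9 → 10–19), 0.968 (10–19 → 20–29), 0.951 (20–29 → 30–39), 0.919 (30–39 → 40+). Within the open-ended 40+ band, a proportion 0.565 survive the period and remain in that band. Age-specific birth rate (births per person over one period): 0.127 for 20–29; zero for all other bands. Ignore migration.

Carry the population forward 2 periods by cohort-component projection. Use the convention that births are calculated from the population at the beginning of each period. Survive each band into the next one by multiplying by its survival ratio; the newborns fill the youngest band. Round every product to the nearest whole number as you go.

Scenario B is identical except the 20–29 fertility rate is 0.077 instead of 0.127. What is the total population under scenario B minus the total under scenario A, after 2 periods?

-803

— Period 1 —
Births: 10450 × 0.127 = 1327
10–19: 4850 × 0.96 = 4656
20–29: 6250 × 0.968 = 6050
30–39: 10450 × 0.951 = 9938
40+: 1850 × 0.919 + 5050 × 0.565 = 1700 + 2853 = 4553
End of period: [1327, 4656, 6050, 9938, 4553]
— Period 2 —
Births: 6050 × 0.127 = 768
10–19: 1327 × 0.96 = 1274
20–29: 4656 × 0.968 = 4507
30–39: 6050 × 0.951 = 5754
40+: 9938 × 0.919 + 4553 × 0.565 = 9133 + 2572 = 11705
End of period: [768, 1274, 4507, 5754, 11705]
Scenario A total after 2 periods: 24008
Scenario B projection —
— Period 1 —
Births: 10450 × 0.077 = 805
10–19: 4850 × 0.96 = 4656
20–29: 6250 × 0.968 = 6050
30–39: 10450 × 0.951 = 9938
40+: 1850 × 0.919 + 5050 × 0.565 = 1700 + 2853 = 4553
End of period: [805, 4656, 6050, 9938, 4553]
— Period 2 —
Births: 6050 × 0.077 = 466
10–19: 805 × 0.96 = 773
20–29: 4656 × 0.968 = 4507
30–39: 6050 × 0.951 = 5754
40+: 9938 × 0.919 + 4553 × 0.565 = 9133 + 2572 = 11705
End of period: [466, 773, 4507, 5754, 11705]
Scenario B total after 2 periods: 23205
Difference B − A = 23205 − 24008 = -803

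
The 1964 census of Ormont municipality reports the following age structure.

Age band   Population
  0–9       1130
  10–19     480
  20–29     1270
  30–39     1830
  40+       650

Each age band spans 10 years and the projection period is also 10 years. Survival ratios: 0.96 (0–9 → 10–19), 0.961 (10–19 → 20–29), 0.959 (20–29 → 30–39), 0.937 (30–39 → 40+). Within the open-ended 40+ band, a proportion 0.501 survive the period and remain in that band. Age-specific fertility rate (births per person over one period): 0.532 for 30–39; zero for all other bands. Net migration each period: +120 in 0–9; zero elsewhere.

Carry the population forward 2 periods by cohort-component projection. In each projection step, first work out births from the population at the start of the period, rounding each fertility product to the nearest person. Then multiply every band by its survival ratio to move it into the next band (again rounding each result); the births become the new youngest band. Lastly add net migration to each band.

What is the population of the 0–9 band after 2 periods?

768

Let band 1 be 0–9 through band 5 = 40+.
— Period 1 —
Births: 1830 * 0.532 = 974
Band 2: 1130 * 0.96 = 1085
Band 3: 480 * 0.961 = 461
Band 4: 1270 * 0.959 = 1218
Band 5: 1830 * 0.937 + 650 * 0.501 = 1715 + 326 = 2041
Net migration: Band 1 + 120 → 1094
→ [1094, 1085, 461, 1218, 2041]
— Period 2 —
Births: 1218 * 0.532 = 648
Band 2: 1094 * 0.96 = 1050
Band 3: 1085 * 0.961 = 1043
Band 4: 461 * 0.959 = 442
Band 5: 1218 * 0.937 + 2041 * 0.501 = 1141 + 1023 = 2164
Net migration: Band 1 + 120 → 768
→ [768, 1050, 1043, 442, 2164]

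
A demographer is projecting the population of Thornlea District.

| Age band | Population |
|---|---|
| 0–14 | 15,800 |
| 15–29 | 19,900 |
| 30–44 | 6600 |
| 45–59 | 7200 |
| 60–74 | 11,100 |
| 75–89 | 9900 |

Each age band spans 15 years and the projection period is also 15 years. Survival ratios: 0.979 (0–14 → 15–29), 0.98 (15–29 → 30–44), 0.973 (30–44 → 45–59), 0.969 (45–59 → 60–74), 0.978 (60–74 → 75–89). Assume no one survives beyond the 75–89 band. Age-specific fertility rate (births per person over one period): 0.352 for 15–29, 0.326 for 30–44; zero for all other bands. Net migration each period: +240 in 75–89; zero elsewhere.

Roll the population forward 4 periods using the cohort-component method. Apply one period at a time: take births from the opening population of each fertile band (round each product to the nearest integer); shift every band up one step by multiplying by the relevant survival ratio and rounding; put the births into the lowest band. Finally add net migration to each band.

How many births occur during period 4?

Call the bands 1 to 6, youngest first.
[period 1]
Births: 19900 × 0.352 = 7005 ; 6600 × 0.326 = 2152 — total 9157
Band 2: 15800 × 0.979 = 15468
Band 3: 19900 × 0.98 = 19502
Band 4: 6600 × 0.973 = 6422
Band 5: 7200 × 0.969 = 6977
Band 6: 11100 × 0.978 = 10856
Net migration: Band 6 + 240 → 11096
Giving 9157 / 15468 / 19502 / 6422 / 6977 / 11096.
[period 2]
Births: 15468 × 0.352 = 5445 ; 19502 × 0.326 = 6358 — total 11803
Band 2: 9157 × 0.979 = 8965
Band 3: 15468 × 0.98 = 15159
Band 4: 19502 × 0.973 = 18975
Band 5: 6422 × 0.969 = 6223
Band 6: 6977 × 0.978 = 6824
Net migration: Band 6 + 240 → 7064
Giving 11803 / 8965 / 15159 / 18975 / 6223 / 7064.
[period 3]
Births: 8965 × 0.352 = 3156 ; 15159 × 0.326 = 4942 — total 8098
Band 2: 11803 × 0.979 = 11555
Band 3: 8965 × 0.98 = 8786
Band 4: 15159 × 0.973 = 14750
Band 5: 18975 × 0.969 = 18387
Band 6: 6223 × 0.978 = 6086
Net migration: Band 6 + 240 → 6326
Giving 8098 / 11555 / 8786 / 14750 / 18387 / 6326.
[period 4]
Births: 11555 × 0.352 = 4067 ; 8786 × 0.326 = 2864 — total 6931
Band 2: 8098 × 0.979 = 7928
Band 3: 11555 × 0.98 = 11324
Band 4: 8786 × 0.973 = 8549
Band 5: 14750 × 0.969 = 14293
Band 6: 18387 × 0.978 = 17982
Net migration: Band 6 + 240 → 18222
Giving 6931 / 7928 / 11324 / 8549 / 14293 / 18222.

6931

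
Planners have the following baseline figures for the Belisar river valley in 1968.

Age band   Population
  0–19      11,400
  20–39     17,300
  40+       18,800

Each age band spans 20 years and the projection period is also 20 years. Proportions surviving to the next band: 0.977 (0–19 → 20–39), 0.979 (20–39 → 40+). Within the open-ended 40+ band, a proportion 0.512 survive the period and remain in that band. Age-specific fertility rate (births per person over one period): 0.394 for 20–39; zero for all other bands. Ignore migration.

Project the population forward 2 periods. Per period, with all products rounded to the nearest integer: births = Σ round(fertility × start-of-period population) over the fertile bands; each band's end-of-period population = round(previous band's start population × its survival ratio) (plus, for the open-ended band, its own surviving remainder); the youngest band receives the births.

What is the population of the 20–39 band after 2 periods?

6659

Let band 1 be 0–19 through band 3 = 40+.
After projecting period 1:
Births: 17300 × 0.394 = 6816
Band 2: 11400 × 0.977 = 11138
Band 3: 17300 × 0.979 + 18800 × 0.512 = 16937 + 9626 = 26563
Population now: 0–19=6816, 20–39=11138, 40+=26563
After projecting period 2:
Births: 11138 × 0.394 = 4388
Band 2: 6816 × 0.977 = 6659
Band 3: 11138 × 0.979 + 26563 × 0.512 = 10904 + 13600 = 24504
Population now: 0–19=4388, 20–39=6659, 40+=24504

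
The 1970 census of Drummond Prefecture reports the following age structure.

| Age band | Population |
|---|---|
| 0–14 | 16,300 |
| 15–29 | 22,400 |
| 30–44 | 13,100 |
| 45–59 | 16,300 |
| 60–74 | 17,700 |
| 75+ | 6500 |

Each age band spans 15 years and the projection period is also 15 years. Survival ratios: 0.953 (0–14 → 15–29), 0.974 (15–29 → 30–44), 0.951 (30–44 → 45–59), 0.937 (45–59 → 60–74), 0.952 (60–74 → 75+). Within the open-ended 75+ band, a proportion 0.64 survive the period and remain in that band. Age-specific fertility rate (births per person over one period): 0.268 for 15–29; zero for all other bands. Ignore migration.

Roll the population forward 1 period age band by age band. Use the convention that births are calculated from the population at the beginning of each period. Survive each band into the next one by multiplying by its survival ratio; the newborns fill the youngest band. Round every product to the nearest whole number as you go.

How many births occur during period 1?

Period 1.
Births: 22400 * 0.268 = 6003
15–29: 16300 * 0.953 = 15534
30–44: 22400 * 0.974 = 21818
45–59: 13100 * 0.951 = 12458
60–74: 16300 * 0.937 = 15273
75+: 17700 * 0.952 + 6500 * 0.64 = 16850 + 4160 = 21010
→ [6003, 15534, 21818, 12458, 15273, 21010]

6003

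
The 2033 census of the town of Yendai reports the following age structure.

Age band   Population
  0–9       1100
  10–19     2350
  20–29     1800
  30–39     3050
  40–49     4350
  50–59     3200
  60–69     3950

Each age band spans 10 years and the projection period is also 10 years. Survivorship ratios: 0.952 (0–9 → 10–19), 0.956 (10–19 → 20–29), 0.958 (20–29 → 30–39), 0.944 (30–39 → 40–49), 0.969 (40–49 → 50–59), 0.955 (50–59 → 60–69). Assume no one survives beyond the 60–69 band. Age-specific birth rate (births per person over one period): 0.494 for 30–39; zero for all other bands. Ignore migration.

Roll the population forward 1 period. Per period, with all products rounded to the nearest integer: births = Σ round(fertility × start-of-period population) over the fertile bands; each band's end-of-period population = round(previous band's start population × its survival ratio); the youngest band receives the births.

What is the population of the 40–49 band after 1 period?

Period 1.
Births: 3050 × 0.494 = 1507
10–19: 1100 × 0.952 = 1047
20–29: 2350 × 0.956 = 2247
30–39: 1800 × 0.958 = 1724
40–49: 3050 × 0.944 = 2879
50–59: 4350 × 0.969 = 4215
60–69: 3200 × 0.955 = 3056
→ [1507, 1047, 2247, 1724, 2879, 4215, 3056]

2879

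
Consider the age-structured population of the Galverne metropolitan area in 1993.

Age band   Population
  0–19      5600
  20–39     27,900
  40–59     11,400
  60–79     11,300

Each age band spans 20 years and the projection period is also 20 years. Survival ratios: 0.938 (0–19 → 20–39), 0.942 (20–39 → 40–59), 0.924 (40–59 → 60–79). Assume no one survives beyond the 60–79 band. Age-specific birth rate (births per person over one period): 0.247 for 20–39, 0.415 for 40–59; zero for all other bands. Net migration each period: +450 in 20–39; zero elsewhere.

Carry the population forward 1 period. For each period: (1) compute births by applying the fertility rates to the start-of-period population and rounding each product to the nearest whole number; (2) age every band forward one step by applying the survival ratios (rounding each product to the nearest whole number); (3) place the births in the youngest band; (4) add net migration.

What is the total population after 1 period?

54141

Period 1.
Births: 27900 × 0.247 = 6891, 11400 × 0.415 = 4731 — total 11622
20–39: 5600 × 0.938 = 5253
40–59: 27900 × 0.942 = 26282
60–79: 11400 × 0.924 = 10534
Net migration: 20–39 + 450 → 5703
End of period: [11622, 5703, 26282, 10534]
Total after period 1: 11622 + 5703 + 26282 + 10534 = 54141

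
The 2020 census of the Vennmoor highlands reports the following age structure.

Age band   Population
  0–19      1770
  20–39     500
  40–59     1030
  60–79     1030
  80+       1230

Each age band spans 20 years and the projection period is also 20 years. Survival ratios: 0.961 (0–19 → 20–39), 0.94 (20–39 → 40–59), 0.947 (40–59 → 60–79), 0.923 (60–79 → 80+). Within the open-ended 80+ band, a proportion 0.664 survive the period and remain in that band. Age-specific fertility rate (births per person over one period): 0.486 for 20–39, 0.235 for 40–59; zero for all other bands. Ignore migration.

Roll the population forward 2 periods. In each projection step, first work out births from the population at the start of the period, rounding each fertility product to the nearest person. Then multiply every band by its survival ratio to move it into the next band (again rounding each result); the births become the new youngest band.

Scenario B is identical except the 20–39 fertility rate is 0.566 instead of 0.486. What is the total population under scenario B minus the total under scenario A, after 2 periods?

175

Numbering the bands 1..5 from youngest to oldest:
[period 1]
Births: 500 × 0.486 = 243 ; 1030 × 0.235 = 242 ⇒ total 485
Band 2: 1770 × 0.961 = 1701
Band 3: 500 × 0.94 = 470
Band 4: 1030 × 0.947 = 975
Band 5: 1030 × 0.923 + 1230 × 0.664 = 951 + 817 = 1768
→ [485, 1701, 470, 975, 1768]
[period 2]
Births: 1701 × 0.486 = 827 ; 470 × 0.235 = 110 ⇒ total 937
Band 2: 485 × 0.961 = 466
Band 3: 1701 × 0.94 = 1599
Band 4: 470 × 0.947 = 445
Band 5: 975 × 0.923 + 1768 × 0.664 = 900 + 1174 = 2074
→ [937, 466, 1599, 445, 2074]
Scenario A total after 2 periods: 5521
Scenario B projection —
[period 1]
Births: 500 × 0.566 = 283 ; 1030 × 0.235 = 242 ⇒ total 525
Band 2: 1770 × 0.961 = 1701
Band 3: 500 × 0.94 = 470
Band 4: 1030 × 0.947 = 975
Band 5: 1030 × 0.923 + 1230 × 0.664 = 951 + 817 = 1768
→ [525, 1701, 470, 975, 1768]
[period 2]
Births: 1701 × 0.566 = 963 ; 470 × 0.235 = 110 ⇒ total 1073
Band 2: 525 × 0.961 = 505
Band 3: 1701 × 0.94 = 1599
Band 4: 470 × 0.947 = 445
Band 5: 975 × 0.923 + 1768 × 0.664 = 900 + 1174 = 2074
→ [1073, 505, 1599, 445, 2074]
Scenario B total after 2 periods: 5696
Difference B − A = 5696 − 5521 = 175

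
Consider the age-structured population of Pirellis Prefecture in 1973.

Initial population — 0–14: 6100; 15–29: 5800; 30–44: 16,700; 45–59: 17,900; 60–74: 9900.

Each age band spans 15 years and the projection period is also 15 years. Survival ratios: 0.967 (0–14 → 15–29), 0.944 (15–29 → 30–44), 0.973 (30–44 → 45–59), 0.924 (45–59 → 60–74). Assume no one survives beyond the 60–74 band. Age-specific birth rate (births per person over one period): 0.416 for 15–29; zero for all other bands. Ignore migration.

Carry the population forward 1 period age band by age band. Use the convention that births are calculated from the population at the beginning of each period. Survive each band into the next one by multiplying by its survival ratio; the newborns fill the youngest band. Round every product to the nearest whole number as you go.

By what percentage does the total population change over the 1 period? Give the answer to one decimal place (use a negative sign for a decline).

-17.4

Period 1:
Births: 5800 × 0.416 = 2413
15–29: 6100 × 0.967 = 5899
30–44: 5800 × 0.944 = 5475
45–59: 16700 × 0.973 = 16249
60–74: 17900 × 0.924 = 16540
Giving 2413 / 5899 / 5475 / 16249 / 16540.
Total: 56400 → 46576; change = -9824; percentage change = -17.4%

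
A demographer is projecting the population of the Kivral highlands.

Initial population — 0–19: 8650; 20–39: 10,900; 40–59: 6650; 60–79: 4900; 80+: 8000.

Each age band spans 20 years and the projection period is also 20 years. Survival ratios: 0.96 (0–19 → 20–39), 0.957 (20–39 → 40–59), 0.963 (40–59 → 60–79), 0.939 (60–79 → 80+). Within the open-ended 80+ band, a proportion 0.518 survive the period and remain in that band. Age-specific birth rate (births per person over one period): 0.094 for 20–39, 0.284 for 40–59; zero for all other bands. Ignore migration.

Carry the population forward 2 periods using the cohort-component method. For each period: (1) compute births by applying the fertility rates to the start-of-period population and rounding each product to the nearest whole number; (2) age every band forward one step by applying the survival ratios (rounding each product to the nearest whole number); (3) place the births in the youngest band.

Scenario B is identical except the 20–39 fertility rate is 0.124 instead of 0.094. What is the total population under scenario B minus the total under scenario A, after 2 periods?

563

Call the bands 1 to 5, youngest first.
Period 1:
Births: 10900 × 0.094 = 1025 ; 6650 × 0.284 = 1889 — total 2914
Band 2: 8650 × 0.96 = 8304
Band 3: 10900 × 0.957 = 10431
Band 4: 6650 × 0.963 = 6404
Band 5: 4900 × 0.939 + 8000 × 0.518 = 4601 + 4144 = 8745
End of period: [2914, 8304, 10431, 6404, 8745]
Period 2:
Births: 8304 × 0.094 = 781 ; 10431 × 0.284 = 2962 — total 3743
Band 2: 2914 × 0.96 = 2797
Band 3: 8304 × 0.957 = 7947
Band 4: 10431 × 0.963 = 10045
Band 5: 6404 × 0.939 + 8745 × 0.518 = 6013 + 4530 = 10543
End of period: [3743, 2797, 7947, 10045, 10543]
Scenario A total after 2 periods: 35075
Scenario B projection —
Period 1:
Births: 10900 × 0.124 = 1352 ; 6650 × 0.284 = 1889 — total 3241
Band 2: 8650 × 0.96 = 8304
Band 3: 10900 × 0.957 = 10431
Band 4: 6650 × 0.963 = 6404
Band 5: 4900 × 0.939 + 8000 × 0.518 = 4601 + 4144 = 8745
End of period: [3241, 8304, 10431, 6404, 8745]
Period 2:
Births: 8304 × 0.124 = 1030 ; 10431 × 0.284 = 2962 — total 3992
Band 2: 3241 × 0.96 = 3111
Band 3: 8304 × 0.957 = 7947
Band 4: 10431 × 0.963 = 10045
Band 5: 6404 × 0.939 + 8745 × 0.518 = 6013 + 4530 = 10543
End of period: [3992, 3111, 7947, 10045, 10543]
Scenario B total after 2 periods: 35638
Difference B − A = 35638 − 35075 = 563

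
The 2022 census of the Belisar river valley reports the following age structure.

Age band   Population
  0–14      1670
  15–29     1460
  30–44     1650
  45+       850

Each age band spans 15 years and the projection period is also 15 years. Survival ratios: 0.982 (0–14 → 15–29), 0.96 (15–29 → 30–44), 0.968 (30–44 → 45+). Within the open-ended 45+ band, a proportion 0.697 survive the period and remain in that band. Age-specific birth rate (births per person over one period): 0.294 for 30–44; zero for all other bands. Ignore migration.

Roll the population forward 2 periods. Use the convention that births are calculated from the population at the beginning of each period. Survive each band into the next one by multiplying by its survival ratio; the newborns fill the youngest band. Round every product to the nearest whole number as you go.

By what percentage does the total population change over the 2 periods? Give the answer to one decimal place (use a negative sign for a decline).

Period 1:
Births: 1650 × 0.294 = 485
15–29: 1670 × 0.982 = 1640
30–44: 1460 × 0.96 = 1402
45+: 1650 × 0.968 + 850 × 0.697 = 1597 + 592 = 2189
→ [485, 1640, 1402, 2189]
Period 2:
Births: 1402 × 0.294 = 412
15–29: 485 × 0.982 = 476
30–44: 1640 × 0.96 = 1574
45+: 1402 × 0.968 + 2189 × 0.697 = 1357 + 1526 = 2883
→ [412, 476, 1574, 2883]
Total: 5630 → 5345; change = -285; percentage change = -5.1%

-5.1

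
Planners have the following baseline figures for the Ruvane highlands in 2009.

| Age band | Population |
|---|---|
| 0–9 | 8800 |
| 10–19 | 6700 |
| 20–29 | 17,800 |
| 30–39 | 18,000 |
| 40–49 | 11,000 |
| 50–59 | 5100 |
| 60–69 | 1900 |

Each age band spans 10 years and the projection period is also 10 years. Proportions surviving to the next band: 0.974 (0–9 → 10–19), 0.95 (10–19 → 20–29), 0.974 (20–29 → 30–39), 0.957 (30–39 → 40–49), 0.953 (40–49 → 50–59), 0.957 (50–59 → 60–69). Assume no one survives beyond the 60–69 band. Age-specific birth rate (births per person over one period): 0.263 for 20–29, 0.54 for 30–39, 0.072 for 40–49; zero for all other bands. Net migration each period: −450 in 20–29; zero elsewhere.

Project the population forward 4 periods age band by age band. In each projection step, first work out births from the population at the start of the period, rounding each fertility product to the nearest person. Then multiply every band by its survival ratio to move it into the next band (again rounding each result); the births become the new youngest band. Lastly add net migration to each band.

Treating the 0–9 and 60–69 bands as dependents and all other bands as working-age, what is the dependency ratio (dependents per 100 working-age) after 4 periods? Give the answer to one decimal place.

54.3

Numbering the bands 1..7 from youngest to oldest:
After projecting period 1:
Births: 17800 * 0.263 = 4681 ; 18000 * 0.54 = 9720 ; 11000 * 0.072 = 792 → 15193
Band 2: 8800 * 0.974 = 8571
Band 3: 6700 * 0.95 = 6365
Band 4: 17800 * 0.974 = 17337
Band 5: 18000 * 0.957 = 17226
Band 6: 11000 * 0.953 = 10483
Band 7: 5100 * 0.957 = 4881
Net migration: Band 3 − 450 → 5915
Population now: 0–9=15193, 10–19=8571, 20–29=5915, 30–39=17337, 40–49=17226, 50–59=10483, 60–69=4881
After projecting period 2:
Births: 5915 * 0.263 = 1556 ; 17337 * 0.54 = 9362 ; 17226 * 0.072 = 1240 → 12158
Band 2: 15193 * 0.974 = 14798
Band 3: 8571 * 0.95 = 8142
Band 4: 5915 * 0.974 = 5761
Band 5: 17337 * 0.957 = 16592
Band 6: 17226 * 0.953 = 16416
Band 7: 10483 * 0.957 = 10032
Net migration: Band 3 − 450 → 7692
Population now: 0–9=12158, 10–19=14798, 20–29=7692, 30–39=5761, 40–49=16592, 50–59=16416, 60–69=10032
After projecting period 3:
Births: 7692 * 0.263 = 2023 ; 5761 * 0.54 = 3111 ; 16592 * 0.072 = 1195 → 6329
Band 2: 12158 * 0.974 = 11842
Band 3: 14798 * 0.95 = 14058
Band 4: 7692 * 0.974 = 7492
Band 5: 5761 * 0.957 = 5513
Band 6: 16592 * 0.953 = 15812
Band 7: 16416 * 0.957 = 15710
Net migration: Band 3 − 450 → 13608
Population now: 0–9=6329, 10–19=11842, 20–29=13608, 30–39=7492, 40–49=5513, 50–59=15812, 60–69=15710
After projecting period 4:
Births: 13608 * 0.263 = 3579 ; 7492 * 0.54 = 4046 ; 5513 * 0.072 = 397 → 8022
Band 2: 6329 * 0.974 = 6164
Band 3: 11842 * 0.95 = 11250
Band 4: 13608 * 0.974 = 13254
Band 5: 7492 * 0.957 = 7170
Band 6: 5513 * 0.953 = 5254
Band 7: 15812 * 0.957 = 15132
Net migration: Band 3 − 450 → 10800
Population now: 0–9=8022, 10–19=6164, 20–29=10800, 30–39=13254, 40–49=7170, 50–59=5254, 60–69=15132
Dependents (band 0–9 + band 60–69) = 8022 + 15132 = 23154; working-age = 42642; ratio = 23154/42642 × 100 = 54.3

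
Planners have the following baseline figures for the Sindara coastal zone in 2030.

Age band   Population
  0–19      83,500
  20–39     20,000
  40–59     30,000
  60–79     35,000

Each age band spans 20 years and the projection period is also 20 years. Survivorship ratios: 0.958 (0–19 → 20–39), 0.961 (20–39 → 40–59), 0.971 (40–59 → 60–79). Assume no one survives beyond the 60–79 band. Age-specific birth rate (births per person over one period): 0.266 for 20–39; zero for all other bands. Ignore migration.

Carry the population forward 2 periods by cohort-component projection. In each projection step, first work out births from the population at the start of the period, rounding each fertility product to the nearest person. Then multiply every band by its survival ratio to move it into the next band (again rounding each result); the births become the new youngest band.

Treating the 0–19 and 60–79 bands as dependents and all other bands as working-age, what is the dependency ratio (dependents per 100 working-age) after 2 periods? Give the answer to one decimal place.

After projecting period 1:
Births: 20000 × 0.266 = 5320
20–39: 83500 × 0.958 = 79993
40–59: 20000 × 0.961 = 19220
60–79: 30000 × 0.971 = 29130
→ [5320, 79993, 19220, 29130]
After projecting period 2:
Births: 79993 × 0.266 = 21278
20–39: 5320 × 0.958 = 5097
40–59: 79993 × 0.961 = 76873
60–79: 19220 × 0.971 = 18663
→ [21278, 5097, 76873, 18663]
Dependents (band 0–19 + band 60–79) = 21278 + 18663 = 39941; working-age = 81970; ratio = 39941/81970 × 100 = 48.7

48.7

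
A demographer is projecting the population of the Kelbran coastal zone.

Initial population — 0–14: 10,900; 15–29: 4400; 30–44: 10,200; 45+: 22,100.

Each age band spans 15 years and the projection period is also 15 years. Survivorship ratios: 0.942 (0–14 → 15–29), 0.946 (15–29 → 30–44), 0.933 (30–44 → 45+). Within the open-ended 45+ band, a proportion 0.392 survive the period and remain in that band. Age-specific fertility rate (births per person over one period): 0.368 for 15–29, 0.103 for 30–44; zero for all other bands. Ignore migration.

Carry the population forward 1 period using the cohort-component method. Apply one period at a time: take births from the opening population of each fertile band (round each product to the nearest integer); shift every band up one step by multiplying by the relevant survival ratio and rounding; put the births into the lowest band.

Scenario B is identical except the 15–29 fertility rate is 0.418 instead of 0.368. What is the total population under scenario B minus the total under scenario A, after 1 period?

220

— Period 1 —
Births: 4400 × 0.368 = 1619  |  10200 × 0.103 = 1051 ⇒ total 2670
15–29: 10900 × 0.942 = 10268
30–44: 4400 × 0.946 = 4162
45+: 10200 × 0.933 + 22100 × 0.392 = 9517 + 8663 = 18180
→ [2670, 10268, 4162, 18180]
Scenario A total after 1 period: 35280
Scenario B projection —
— Period 1 —
Births: 4400 × 0.418 = 1839  |  10200 × 0.103 = 1051 ⇒ total 2890
15–29: 10900 × 0.942 = 10268
30–44: 4400 × 0.946 = 4162
45+: 10200 × 0.933 + 22100 × 0.392 = 9517 + 8663 = 18180
→ [2890, 10268, 4162, 18180]
Scenario B total after 1 period: 35500
Difference B − A = 35500 − 35280 = 220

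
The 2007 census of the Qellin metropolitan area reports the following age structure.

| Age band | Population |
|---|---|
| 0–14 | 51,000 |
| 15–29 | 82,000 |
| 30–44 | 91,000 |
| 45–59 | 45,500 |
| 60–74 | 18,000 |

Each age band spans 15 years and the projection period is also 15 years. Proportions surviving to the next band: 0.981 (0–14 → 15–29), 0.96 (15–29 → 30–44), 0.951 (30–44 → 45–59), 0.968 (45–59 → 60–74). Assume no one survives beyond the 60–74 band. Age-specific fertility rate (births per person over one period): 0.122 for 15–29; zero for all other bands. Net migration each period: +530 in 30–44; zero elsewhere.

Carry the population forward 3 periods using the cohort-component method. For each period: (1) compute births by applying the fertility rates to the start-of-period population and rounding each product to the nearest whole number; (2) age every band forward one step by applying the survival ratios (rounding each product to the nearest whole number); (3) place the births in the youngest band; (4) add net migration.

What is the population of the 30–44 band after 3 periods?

Numbering the groups 1..5 from youngest to oldest:
Period 1:
Births: 82000 × 0.122 = 10004
Group 2: 51000 × 0.981 = 50031
Group 3: 82000 × 0.96 = 78720
Group 4: 91000 × 0.951 = 86541
Group 5: 45500 × 0.968 = 44044
Net migration: Group 3 + 530 → 79250
→ [10004, 50031, 79250, 86541, 44044]
Period 2:
Births: 50031 × 0.122 = 6104
Group 2: 10004 × 0.981 = 9814
Group 3: 50031 × 0.96 = 48030
Group 4: 79250 × 0.951 = 75367
Group 5: 86541 × 0.968 = 83772
Net migration: Group 3 + 530 → 48560
→ [6104, 9814, 48560, 75367, 83772]
Period 3:
Births: 9814 × 0.122 = 1197
Group 2: 6104 × 0.981 = 5988
Group 3: 9814 × 0.96 = 9421
Group 4: 48560 × 0.951 = 46181
Group 5: 75367 × 0.968 = 72955
Net migration: Group 3 + 530 → 9951
→ [1197, 5988, 9951, 46181, 72955]

9951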